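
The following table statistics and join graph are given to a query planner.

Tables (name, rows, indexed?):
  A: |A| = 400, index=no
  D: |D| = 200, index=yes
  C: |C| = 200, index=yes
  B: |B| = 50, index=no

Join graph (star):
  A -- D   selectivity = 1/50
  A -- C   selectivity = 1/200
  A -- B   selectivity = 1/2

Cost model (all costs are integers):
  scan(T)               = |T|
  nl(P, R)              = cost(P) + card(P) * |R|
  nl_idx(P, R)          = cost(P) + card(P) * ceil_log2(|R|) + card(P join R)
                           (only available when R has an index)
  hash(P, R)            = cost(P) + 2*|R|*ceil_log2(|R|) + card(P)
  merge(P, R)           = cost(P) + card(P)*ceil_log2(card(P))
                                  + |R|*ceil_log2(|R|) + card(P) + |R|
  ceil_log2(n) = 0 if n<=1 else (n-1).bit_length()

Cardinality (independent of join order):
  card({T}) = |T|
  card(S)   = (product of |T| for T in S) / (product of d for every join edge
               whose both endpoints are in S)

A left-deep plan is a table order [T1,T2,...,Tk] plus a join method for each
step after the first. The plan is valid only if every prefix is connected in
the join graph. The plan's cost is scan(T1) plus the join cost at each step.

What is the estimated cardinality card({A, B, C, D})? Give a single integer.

Tables in S: A(400), B(50), C(200), D(200)
Edges inside S: A-D(d=50), A-C(d=200), A-B(d=2)
numerator = 400 * 50 * 200 * 200 = 800000000
denominator = 50 * 200 * 2 = 20000
card(S) = 800000000 / 20000 = 40000

40000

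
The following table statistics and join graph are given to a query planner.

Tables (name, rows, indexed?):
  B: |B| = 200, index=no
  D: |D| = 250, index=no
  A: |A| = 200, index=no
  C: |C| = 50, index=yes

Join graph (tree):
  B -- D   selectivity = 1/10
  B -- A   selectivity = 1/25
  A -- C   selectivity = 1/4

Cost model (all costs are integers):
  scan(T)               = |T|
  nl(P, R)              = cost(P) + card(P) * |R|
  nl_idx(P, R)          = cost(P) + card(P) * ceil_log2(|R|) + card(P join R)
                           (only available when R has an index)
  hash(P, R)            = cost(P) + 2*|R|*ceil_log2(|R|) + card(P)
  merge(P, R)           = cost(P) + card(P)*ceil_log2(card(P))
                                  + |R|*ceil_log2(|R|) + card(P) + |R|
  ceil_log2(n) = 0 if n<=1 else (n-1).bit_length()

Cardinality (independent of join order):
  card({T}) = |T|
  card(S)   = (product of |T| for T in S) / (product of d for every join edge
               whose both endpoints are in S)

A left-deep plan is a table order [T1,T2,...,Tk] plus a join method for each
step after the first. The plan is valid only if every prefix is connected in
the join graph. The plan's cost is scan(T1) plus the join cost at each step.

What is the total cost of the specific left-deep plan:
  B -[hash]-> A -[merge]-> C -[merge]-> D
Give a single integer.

step 1: scan B: cost=200, card=200
step 2: join A via hash
    card(P join A) = 200*200/(25) = 1600
    cost = 200 + 2*200*8 + 200 = 3600
step 3: join C via merge
    card(P join C) = 1600*50/(4) = 20000
    cost = 3600 + 1600*11 + 50*6 + 1600 + 50 = 23150
step 4: join D via merge
    card(P join D) = 20000*250/(10) = 500000
    cost = 23150 + 20000*15 + 250*8 + 20000 + 250 = 345400

345400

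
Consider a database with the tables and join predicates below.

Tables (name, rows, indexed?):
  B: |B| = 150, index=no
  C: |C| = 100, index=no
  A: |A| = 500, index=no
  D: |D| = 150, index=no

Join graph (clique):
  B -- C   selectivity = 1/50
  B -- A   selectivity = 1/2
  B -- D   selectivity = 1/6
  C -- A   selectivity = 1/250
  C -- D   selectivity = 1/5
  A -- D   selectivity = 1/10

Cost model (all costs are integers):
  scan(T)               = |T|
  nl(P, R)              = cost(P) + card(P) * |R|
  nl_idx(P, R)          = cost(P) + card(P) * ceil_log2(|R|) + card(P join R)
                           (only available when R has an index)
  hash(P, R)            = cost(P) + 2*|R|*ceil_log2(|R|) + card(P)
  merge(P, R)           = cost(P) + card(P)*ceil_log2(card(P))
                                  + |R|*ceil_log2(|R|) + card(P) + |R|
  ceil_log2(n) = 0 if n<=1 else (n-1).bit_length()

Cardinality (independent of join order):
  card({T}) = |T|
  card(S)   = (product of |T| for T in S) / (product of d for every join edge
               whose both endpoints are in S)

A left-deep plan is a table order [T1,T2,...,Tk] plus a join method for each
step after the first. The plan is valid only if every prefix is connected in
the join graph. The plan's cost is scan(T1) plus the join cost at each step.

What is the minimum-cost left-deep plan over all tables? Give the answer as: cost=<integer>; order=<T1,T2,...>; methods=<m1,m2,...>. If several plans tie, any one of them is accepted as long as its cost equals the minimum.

Selinger DP (subsets sized 1..n):
  {B}: scan cost=150, card=150
  {C}: scan cost=100, card=100
  {A}: scan cost=500, card=500
  {D}: scan cost=150, card=150
  {BC}: card=300; try (C,hash)→1700, (B,merge)→2250, (C,merge)→2300, (B,hash)→2600, (B,nl)→15100, (C,nl)→15150; best=1700 via (C,hash)
  {AB}: card=37500; try (B,hash)→3400, (A,merge)→6500, (B,merge)→6850, (A,hash)→9300, (A,nl)→75150, (B,nl)→75500; best=3400 via (B,hash)
  {BD}: card=3750; try (D,hash)→2700, (B,hash)→2700, (D,merge)→2850, (B,merge)→2850, (D,nl)→22650, (B,nl)→22650; best=2700 via (D,hash)
  {AC}: card=200; try (C,hash)→2400, (A,merge)→5900, (C,merge)→6300, (A,hash)→9200, (A,nl)→50100, (C,nl)→50500; best=2400 via (C,hash)
  {CD}: card=3000; try (C,hash)→1700, (D,merge)→2250, (C,merge)→2300, (D,hash)→2600, (D,nl)→15100, (C,nl)→15150; best=1700 via (C,hash)
  {AD}: card=7500; try (D,hash)→3400, (A,merge)→6500, (D,merge)→6850, (A,hash)→9300, (A,nl)→75150, (D,nl)→75500; best=3400 via (D,hash)
  {ABC}: card=300; try (B,hash)→5000, (B,merge)→5550, (A,merge)→9700, (A,hash)→11000, (B,nl)→32400, (C,hash)→42300 …(+3); best=5000 via (B,hash)
  {BCD}: card=1500; try (D,hash)→4400, (D,merge)→6050, (B,hash)→7100, (C,hash)→7850, (B,merge)→42050, (D,nl)→46700 …(+3); best=4400 via (D,hash)
  {ABD}: card=93750; try (B,hash)→13300, (A,hash)→15450, (D,hash)→43300, (A,merge)→56450, (B,merge)→109750, (D,merge)→642250 …(+3); best=13300 via (B,hash)
  {ACD}: card=600; try (D,hash)→5000, (D,merge)→5550, (C,hash)→12300, (A,hash)→13700, (D,nl)→32400, (A,merge)→45700 …(+3); best=5000 via (D,hash)
  {ABCD}: card=150; try (D,hash)→7700, (B,hash)→8000, (D,merge)→9350, (B,merge)→12950, (A,hash)→14900, (A,merge)→27400 …(+6); best=7700 via (D,hash)

cost=7700; order=A,C,B,D; methods=hash,hash,hash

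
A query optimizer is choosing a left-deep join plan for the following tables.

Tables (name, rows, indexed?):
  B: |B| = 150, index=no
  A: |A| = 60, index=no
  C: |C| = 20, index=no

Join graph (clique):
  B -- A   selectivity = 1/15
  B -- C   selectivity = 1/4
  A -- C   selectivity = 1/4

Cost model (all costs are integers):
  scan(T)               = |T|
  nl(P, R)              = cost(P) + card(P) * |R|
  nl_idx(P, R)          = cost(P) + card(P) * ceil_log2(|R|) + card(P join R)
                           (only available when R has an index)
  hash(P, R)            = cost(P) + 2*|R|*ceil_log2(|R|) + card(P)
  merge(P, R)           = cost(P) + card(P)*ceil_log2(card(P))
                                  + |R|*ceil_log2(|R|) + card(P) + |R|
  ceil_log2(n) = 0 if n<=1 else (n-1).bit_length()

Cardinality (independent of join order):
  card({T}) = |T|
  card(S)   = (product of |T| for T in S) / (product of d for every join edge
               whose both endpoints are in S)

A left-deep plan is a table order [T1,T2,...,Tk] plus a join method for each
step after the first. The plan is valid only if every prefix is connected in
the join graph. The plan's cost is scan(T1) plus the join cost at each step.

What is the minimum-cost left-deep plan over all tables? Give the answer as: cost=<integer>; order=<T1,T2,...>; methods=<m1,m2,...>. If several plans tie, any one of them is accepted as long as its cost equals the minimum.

Selinger DP (subsets sized 1..n):
  {B}: scan cost=150, card=150
  {A}: scan cost=60, card=60
  {C}: scan cost=20, card=20
  {AB}: card=600; try (A,hash)→1020, (B,merge)→1830, (A,merge)→1920, (B,hash)→2520, (B,nl)→9060, (A,nl)→9150; best=1020 via (A,hash)
  {BC}: card=750; try (C,hash)→500, (B,merge)→1490, (C,merge)→1620, (B,hash)→2440, (B,nl)→3020, (C,nl)→3150; best=500 via (C,hash)
  {AC}: card=300; try (C,hash)→320, (A,merge)→560, (C,merge)→600, (A,hash)→760, (A,nl)→1220, (C,nl)→1260; best=320 via (C,hash)
  {ABC}: card=750; try (C,hash)→1820, (A,hash)→1970, (B,hash)→3020, (B,merge)→4670, (C,merge)→7740, (A,merge)→9170 …(+3); best=1820 via (C,hash)

cost=1820; order=B,A,C; methods=hash,hash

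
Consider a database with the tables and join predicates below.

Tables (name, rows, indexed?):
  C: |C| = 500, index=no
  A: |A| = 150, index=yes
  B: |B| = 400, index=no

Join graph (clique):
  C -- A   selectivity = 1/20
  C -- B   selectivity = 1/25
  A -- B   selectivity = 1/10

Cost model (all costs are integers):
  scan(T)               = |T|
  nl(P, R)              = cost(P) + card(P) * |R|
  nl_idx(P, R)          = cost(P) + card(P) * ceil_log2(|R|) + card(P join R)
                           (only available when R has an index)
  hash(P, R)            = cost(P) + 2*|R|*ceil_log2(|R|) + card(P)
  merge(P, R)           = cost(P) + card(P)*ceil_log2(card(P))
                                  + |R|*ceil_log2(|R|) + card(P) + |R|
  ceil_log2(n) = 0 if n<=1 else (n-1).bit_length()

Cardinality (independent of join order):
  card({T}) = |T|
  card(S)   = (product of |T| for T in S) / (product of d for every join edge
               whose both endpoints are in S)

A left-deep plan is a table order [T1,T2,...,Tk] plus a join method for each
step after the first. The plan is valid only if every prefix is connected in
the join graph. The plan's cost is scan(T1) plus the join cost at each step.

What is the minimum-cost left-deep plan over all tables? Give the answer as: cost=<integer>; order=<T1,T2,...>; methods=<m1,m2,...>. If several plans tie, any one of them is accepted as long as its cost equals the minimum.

cost=14350; order=C,A,B; methods=hash,hash

Selinger DP (subsets sized 1..n):
  {C}: scan cost=500, card=500
  {A}: scan cost=150, card=150
  {B}: scan cost=400, card=400
  {AC}: card=3750; try (A,hash)→3400, (C,merge)→6500, (A,merge)→6850, (A,nl_idx)→8250, (C,hash)→9300, (C,nl)→75150 …(+1); best=3400 via (A,hash)
  {BC}: card=8000; try (B,hash)→8200, (C,merge)→9400, (B,merge)→9500, (C,hash)→9800, (C,nl)→200400, (B,nl)→200500; best=8200 via (B,hash)
  {AB}: card=6000; try (A,hash)→3200, (B,merge)→5500, (A,merge)→5750, (B,hash)→7500, (A,nl_idx)→9600, (B,nl)→60150 …(+1); best=3200 via (A,hash)
  {ABC}: card=6000; try (B,hash)→14350, (C,hash)→18200, (A,hash)→18600, (B,merge)→56150, (A,nl_idx)→78200, (C,merge)→92200 …(+4); best=14350 via (B,hash)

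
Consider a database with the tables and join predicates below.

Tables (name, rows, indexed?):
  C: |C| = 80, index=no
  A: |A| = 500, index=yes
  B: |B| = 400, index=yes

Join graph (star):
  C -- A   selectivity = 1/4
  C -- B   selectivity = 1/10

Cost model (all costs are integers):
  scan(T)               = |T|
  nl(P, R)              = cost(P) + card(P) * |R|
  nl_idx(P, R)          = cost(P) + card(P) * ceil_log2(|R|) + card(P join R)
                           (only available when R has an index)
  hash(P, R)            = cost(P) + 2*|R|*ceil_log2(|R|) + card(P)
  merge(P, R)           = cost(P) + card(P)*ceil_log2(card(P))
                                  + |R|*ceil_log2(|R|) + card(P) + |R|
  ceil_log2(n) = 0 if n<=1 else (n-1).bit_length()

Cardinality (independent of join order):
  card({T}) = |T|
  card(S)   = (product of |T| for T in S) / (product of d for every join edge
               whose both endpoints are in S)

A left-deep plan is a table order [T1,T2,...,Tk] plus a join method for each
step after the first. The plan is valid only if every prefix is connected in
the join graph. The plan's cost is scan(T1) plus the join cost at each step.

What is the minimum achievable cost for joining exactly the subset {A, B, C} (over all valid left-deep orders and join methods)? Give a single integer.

Selinger DP over subsets of {A,B,C}:
  {C}: scan cost=80, card=80
  {A}: scan cost=500, card=500
  {B}: scan cost=400, card=400
  {AC}: card=10000; try (C,hash)→2120, (A,merge)→5720, (C,merge)→6140, (A,hash)→9160, (A,nl_idx)→10800, (A,nl)→40080 …(+1); best=2120 via (C,hash)
  {BC}: card=3200; try (C,hash)→1920, (B,nl_idx)→4000, (B,merge)→4720, (C,merge)→5040, (B,hash)→7360, (B,nl)→32080 …(+1); best=1920 via (C,hash)
  {ABC}: card=400000; try (A,hash)→14120, (B,hash)→19320, (A,merge)→48520, (B,merge)→156120, (A,nl_idx)→430720, (B,nl_idx)→492120 …(+2); best=14120 via (A,hash)

14120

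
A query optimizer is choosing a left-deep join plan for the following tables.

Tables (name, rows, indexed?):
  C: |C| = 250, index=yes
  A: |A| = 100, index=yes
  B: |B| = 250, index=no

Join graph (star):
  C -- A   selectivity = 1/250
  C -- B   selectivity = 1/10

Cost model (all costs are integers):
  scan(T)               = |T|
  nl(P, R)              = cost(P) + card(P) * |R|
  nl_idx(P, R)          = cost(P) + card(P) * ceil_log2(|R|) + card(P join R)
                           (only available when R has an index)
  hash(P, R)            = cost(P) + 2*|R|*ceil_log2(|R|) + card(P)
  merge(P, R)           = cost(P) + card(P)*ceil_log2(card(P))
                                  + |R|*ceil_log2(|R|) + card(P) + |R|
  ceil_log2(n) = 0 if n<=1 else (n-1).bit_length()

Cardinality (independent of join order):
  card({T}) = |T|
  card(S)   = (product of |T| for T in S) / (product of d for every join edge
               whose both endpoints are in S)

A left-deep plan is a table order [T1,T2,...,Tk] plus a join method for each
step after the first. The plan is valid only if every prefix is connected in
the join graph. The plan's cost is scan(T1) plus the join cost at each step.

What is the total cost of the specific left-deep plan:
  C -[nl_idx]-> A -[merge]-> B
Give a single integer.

5150

step 1: scan C: cost=250, card=250
step 2: join A via nl_idx
    card(P join A) = 250*100/(250) = 100
    cost = 250 + 250*7 + 100 = 2100
step 3: join B via merge
    card(P join B) = 100*250/(10) = 2500
    cost = 2100 + 100*7 + 250*8 + 100 + 250 = 5150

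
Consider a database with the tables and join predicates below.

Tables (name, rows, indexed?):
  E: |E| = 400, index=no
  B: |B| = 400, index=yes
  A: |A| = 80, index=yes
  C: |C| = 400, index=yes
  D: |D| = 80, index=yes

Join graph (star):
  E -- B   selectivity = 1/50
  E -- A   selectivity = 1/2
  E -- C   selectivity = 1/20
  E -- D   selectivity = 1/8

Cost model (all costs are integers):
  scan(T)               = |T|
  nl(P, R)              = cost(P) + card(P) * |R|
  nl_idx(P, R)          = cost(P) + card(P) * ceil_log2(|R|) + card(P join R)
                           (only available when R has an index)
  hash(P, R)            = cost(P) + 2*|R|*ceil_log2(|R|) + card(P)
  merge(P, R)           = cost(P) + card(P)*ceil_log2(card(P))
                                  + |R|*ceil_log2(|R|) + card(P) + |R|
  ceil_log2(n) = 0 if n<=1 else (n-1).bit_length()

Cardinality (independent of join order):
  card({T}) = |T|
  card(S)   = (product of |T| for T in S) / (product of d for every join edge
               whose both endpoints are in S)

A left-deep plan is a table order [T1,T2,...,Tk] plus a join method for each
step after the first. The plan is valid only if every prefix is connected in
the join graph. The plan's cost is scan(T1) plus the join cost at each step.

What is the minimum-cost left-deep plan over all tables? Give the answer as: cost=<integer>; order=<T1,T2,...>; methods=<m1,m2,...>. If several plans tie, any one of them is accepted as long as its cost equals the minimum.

Selinger DP (subsets sized 1..n):
  {E}: scan cost=400, card=400
  {B}: scan cost=400, card=400
  {A}: scan cost=80, card=80
  {C}: scan cost=400, card=400
  {D}: scan cost=80, card=80
  {BE}: card=3200; try (B,nl_idx)→7200, (E,hash)→8000, (B,hash)→8000, (E,merge)→8400, (B,merge)→8400, (E,nl)→160400 …(+1); best=7200 via (B,nl_idx)
  {AE}: card=16000; try (A,hash)→1920, (E,merge)→4720, (A,merge)→5040, (E,hash)→7360, (A,nl_idx)→19200, (E,nl)→32080 …(+1); best=1920 via (A,hash)
  {CE}: card=8000; try (E,hash)→8000, (C,hash)→8000, (E,merge)→8400, (C,merge)→8400, (C,nl_idx)→12000, (E,nl)→160400 …(+1); best=8000 via (E,hash)
  {DE}: card=4000; try (D,hash)→1920, (E,merge)→4720, (D,merge)→5040, (D,nl_idx)→7200, (E,hash)→7360, (E,nl)→32080 …(+1); best=1920 via (D,hash)
  {ABE}: card=128000; try (A,hash)→11520, (B,hash)→25120, (A,merge)→49440, (A,nl_idx)→157600, (B,merge)→245920, (A,nl)→263200 …(+2); best=11520 via (A,hash)
  {BCE}: card=64000; try (C,hash)→17600, (B,hash)→23200, (C,merge)→52800, (C,nl_idx)→100000, (B,merge)→124000, (B,nl_idx)→144000 …(+2); best=17600 via (C,hash)
  {BDE}: card=32000; try (D,hash)→11520, (B,hash)→13120, (D,merge)→49440, (B,merge)→57920, (D,nl_idx)→61600, (B,nl_idx)→69920 …(+2); best=11520 via (D,hash)
  {ACE}: card=320000; try (A,hash)→17120, (C,hash)→25120, (A,merge)→120640, (C,merge)→245920, (A,nl_idx)→384000, (C,nl_idx)→465920 …(+2); best=17120 via (A,hash)
  {ADE}: card=160000; try (A,hash)→7040, (D,hash)→19040, (A,merge)→54560, (A,nl_idx)→189920, (D,merge)→242560, (D,nl_idx)→273920 …(+2); best=7040 via (A,hash)
  {CDE}: card=80000; try (C,hash)→13120, (D,hash)→17120, (C,merge)→57920, (C,nl_idx)→117920, (D,merge)→120640, (D,nl_idx)→144000 …(+2); best=13120 via (C,hash)
  {ABCE}: card=2560000; try (A,hash)→82720, (C,hash)→146720, (B,hash)→344320, (A,merge)→1106240, (C,merge)→2319520, (A,nl_idx)→3025600 …(+6); best=82720 via (A,hash)
  {ABDE}: card=1280000; try (A,hash)→44640, (D,hash)→140640, (B,hash)→174240, (A,merge)→524160, (A,nl_idx)→1515520, (D,nl_idx)→2187520 …(+6); best=44640 via (A,hash)
  {BCDE}: card=640000; try (C,hash)→50720, (D,hash)→82720, (B,hash)→100320, (C,merge)→527520, (C,nl_idx)→939520, (D,nl_idx)→1105600 …(+6); best=50720 via (C,hash)
  {ACDE}: card=3200000; try (A,hash)→94240, (C,hash)→174240, (D,hash)→338240, (A,merge)→1453760, (C,merge)→3051040, (A,nl_idx)→3773120 …(+6); best=94240 via (A,hash)
  {ABCDE}: card=25600000; try (A,hash)→691840, (C,hash)→1331840, (D,hash)→2643840, (B,hash)→3301440, (A,merge)→13491360, (C,merge)→28208640 …(+10); best=691840 via (A,hash)

cost=691840; order=E,B,D,C,A; methods=nl_idx,hash,hash,hash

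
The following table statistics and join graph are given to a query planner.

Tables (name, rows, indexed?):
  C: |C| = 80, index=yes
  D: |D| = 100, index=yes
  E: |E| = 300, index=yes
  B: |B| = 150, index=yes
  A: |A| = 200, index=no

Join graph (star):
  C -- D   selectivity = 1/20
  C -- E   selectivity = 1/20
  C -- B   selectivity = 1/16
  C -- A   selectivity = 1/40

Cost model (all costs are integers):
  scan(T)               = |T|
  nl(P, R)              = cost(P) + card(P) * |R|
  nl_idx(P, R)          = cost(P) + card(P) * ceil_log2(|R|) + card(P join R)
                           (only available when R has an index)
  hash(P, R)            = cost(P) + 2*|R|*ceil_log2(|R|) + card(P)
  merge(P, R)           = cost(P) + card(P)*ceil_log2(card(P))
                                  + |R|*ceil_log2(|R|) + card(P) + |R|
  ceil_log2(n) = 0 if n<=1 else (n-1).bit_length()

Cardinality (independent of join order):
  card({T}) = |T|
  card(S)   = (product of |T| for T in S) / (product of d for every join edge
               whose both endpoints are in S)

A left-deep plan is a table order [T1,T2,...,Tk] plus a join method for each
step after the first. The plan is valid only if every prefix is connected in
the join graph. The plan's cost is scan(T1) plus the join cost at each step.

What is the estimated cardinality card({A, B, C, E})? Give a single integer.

Tables in S: A(200), B(150), C(80), E(300)
Edges inside S: C-E(d=20), C-B(d=16), C-A(d=40)
numerator = 200 * 150 * 80 * 300 = 720000000
denominator = 20 * 16 * 40 = 12800
card(S) = 720000000 / 12800 = 56250

56250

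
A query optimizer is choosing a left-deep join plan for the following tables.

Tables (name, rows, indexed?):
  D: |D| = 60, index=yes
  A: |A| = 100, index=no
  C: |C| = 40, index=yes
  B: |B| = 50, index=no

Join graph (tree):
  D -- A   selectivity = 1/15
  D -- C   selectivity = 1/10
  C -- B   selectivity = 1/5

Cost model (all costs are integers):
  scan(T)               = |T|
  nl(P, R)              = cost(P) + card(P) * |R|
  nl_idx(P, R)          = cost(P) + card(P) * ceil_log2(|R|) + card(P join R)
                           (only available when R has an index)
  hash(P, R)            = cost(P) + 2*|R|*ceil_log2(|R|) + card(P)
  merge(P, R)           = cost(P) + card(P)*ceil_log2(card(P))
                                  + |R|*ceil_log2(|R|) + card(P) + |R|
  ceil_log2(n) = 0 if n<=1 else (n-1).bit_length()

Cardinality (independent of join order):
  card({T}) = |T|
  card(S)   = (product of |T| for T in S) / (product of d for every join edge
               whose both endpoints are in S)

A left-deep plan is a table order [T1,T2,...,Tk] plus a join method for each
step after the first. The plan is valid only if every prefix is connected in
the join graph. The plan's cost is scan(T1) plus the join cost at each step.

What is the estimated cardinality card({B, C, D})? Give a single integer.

Tables in S: B(50), C(40), D(60)
Edges inside S: D-C(d=10), C-B(d=5)
numerator = 50 * 40 * 60 = 120000
denominator = 10 * 5 = 50
card(S) = 120000 / 50 = 2400

2400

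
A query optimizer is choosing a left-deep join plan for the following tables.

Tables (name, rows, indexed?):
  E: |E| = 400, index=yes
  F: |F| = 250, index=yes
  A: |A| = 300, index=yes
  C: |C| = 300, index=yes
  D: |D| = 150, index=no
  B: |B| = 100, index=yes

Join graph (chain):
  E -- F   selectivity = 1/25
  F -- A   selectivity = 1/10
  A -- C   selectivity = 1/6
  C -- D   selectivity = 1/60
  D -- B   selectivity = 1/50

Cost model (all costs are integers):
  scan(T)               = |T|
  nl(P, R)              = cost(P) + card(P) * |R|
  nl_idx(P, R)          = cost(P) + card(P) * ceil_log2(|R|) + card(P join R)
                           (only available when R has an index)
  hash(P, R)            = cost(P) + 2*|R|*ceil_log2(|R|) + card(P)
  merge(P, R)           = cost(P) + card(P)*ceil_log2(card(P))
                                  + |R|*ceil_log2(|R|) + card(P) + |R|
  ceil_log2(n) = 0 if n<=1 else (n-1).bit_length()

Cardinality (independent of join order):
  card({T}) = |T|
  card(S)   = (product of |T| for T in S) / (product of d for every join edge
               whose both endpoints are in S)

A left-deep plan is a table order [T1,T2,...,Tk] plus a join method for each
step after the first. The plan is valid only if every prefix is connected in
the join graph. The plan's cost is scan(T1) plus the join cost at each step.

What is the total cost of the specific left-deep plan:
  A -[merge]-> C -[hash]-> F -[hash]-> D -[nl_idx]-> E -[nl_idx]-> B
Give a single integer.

158840200

step 1: scan A: cost=300, card=300
step 2: join C via merge
    card(P join C) = 300*300/(6) = 15000
    cost = 300 + 300*9 + 300*9 + 300 + 300 = 6300
step 3: join F via hash
    card(P join F) = 15000*250/(10) = 375000
    cost = 6300 + 2*250*8 + 15000 = 25300
step 4: join D via hash
    card(P join D) = 375000*150/(60) = 937500
    cost = 25300 + 2*150*8 + 375000 = 402700
step 5: join E via nl_idx
    card(P join E) = 937500*400/(25) = 15000000
    cost = 402700 + 937500*9 + 15000000 = 23840200
step 6: join B via nl_idx
    card(P join B) = 15000000*100/(50) = 30000000
    cost = 23840200 + 15000000*7 + 30000000 = 158840200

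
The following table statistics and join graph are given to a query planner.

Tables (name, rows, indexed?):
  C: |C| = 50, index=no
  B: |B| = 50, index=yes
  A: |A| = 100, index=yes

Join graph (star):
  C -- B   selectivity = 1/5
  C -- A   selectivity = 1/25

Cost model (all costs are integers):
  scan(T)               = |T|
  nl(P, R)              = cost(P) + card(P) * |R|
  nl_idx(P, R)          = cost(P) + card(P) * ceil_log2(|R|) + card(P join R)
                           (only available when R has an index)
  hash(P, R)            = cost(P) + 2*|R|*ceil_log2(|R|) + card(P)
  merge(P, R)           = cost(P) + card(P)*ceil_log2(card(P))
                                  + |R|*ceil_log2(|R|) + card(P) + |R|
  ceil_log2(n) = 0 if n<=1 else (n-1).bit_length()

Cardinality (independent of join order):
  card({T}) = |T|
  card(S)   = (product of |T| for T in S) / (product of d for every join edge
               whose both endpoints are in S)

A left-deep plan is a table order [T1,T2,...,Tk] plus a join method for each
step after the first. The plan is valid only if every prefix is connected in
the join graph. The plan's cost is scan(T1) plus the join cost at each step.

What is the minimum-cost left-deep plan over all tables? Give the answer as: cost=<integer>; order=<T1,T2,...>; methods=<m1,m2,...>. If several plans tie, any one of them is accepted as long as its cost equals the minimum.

Selinger DP (subsets sized 1..n):
  {C}: scan cost=50, card=50
  {B}: scan cost=50, card=50
  {A}: scan cost=100, card=100
  {BC}: card=500; try (C,hash)→700, (B,hash)→700, (C,merge)→750, (B,merge)→750, (B,nl_idx)→850, (C,nl)→2550 …(+1); best=700 via (C,hash)
  {AC}: card=200; try (A,nl_idx)→600, (C,hash)→800, (A,merge)→1200, (C,merge)→1250, (A,hash)→1500, (A,nl)→5050 …(+1); best=600 via (A,nl_idx)
  {ABC}: card=2000; try (B,hash)→1400, (A,hash)→2600, (B,merge)→2750, (B,nl_idx)→3800, (A,nl_idx)→6200, (A,merge)→6500 …(+2); best=1400 via (B,hash)

cost=1400; order=C,A,B; methods=nl_idx,hash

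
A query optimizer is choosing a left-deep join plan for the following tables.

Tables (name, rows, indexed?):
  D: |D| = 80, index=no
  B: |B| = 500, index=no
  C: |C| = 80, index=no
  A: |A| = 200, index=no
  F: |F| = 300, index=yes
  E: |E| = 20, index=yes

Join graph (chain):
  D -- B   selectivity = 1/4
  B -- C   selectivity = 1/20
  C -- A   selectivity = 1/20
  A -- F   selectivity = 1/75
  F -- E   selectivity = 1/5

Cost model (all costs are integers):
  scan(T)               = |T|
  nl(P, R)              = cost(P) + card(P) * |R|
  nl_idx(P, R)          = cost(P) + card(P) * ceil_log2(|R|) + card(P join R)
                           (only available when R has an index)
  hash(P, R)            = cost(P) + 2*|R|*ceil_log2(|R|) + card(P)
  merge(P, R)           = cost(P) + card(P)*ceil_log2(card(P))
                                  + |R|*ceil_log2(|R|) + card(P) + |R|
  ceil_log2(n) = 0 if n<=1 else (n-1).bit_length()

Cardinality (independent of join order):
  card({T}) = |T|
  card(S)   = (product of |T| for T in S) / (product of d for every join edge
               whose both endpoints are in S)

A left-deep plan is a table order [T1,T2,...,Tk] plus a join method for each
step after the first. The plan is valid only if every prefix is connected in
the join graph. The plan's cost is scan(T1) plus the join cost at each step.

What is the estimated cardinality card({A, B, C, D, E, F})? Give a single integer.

6400000

Tables in S: A(200), B(500), C(80), D(80), E(20), F(300)
Edges inside S: D-B(d=4), B-C(d=20), C-A(d=20), A-F(d=75), F-E(d=5)
numerator = 200 * 500 * 80 * 80 * 20 * 300 = 3840000000000
denominator = 4 * 20 * 20 * 75 * 5 = 600000
card(S) = 3840000000000 / 600000 = 6400000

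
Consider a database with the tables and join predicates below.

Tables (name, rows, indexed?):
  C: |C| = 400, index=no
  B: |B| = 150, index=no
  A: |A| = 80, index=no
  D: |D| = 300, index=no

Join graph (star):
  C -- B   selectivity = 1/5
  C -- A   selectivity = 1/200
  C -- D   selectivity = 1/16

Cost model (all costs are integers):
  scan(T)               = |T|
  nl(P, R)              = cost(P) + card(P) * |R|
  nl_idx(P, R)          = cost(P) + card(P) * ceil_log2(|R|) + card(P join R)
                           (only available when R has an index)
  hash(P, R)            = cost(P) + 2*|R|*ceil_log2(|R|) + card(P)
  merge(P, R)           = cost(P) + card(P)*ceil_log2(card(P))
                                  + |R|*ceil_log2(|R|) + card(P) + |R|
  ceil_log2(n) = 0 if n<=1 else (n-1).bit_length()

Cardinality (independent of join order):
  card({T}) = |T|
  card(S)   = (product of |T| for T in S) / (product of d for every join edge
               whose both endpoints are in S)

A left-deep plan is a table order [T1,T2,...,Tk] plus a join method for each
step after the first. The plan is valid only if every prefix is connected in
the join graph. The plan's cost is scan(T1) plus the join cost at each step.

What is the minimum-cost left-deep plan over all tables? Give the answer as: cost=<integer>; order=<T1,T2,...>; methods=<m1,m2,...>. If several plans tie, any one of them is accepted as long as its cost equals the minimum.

Selinger DP (subsets sized 1..n):
  {C}: scan cost=400, card=400
  {B}: scan cost=150, card=150
  {A}: scan cost=80, card=80
  {D}: scan cost=300, card=300
  {BC}: card=12000; try (B,hash)→3200, (C,merge)→5500, (B,merge)→5750, (C,hash)→7500, (C,nl)→60150, (B,nl)→60400; best=3200 via (B,hash)
  {AC}: card=160; try (A,hash)→1920, (C,merge)→4720, (A,merge)→5040, (C,hash)→7360, (C,nl)→32080, (A,nl)→32400; best=1920 via (A,hash)
  {CD}: card=7500; try (D,hash)→6200, (C,merge)→7300, (D,merge)→7400, (C,hash)→7800, (C,nl)→120300, (D,nl)→120400; best=6200 via (D,hash)
  {ABC}: card=4800; try (B,hash)→4480, (B,merge)→4710, (A,hash)→16320, (B,nl)→25920, (A,merge)→183840, (A,nl)→963200; best=4480 via (B,hash)
  {BCD}: card=225000; try (B,hash)→16100, (D,hash)→20600, (B,merge)→112550, (D,merge)→186200, (B,nl)→1131200, (D,nl)→3603200; best=16100 via (B,hash)
  {ACD}: card=3000; try (D,merge)→6360, (D,hash)→7480, (A,hash)→14820, (D,nl)→49920, (A,merge)→111840, (A,nl)→606200; best=6360 via (D,merge)
  {ABCD}: card=90000; try (B,hash)→11760, (D,hash)→14680, (B,merge)→46710, (D,merge)→74680, (A,hash)→242220, (B,nl)→456360 …(+3); best=11760 via (B,hash)

cost=11760; order=C,A,D,B; methods=hash,merge,hash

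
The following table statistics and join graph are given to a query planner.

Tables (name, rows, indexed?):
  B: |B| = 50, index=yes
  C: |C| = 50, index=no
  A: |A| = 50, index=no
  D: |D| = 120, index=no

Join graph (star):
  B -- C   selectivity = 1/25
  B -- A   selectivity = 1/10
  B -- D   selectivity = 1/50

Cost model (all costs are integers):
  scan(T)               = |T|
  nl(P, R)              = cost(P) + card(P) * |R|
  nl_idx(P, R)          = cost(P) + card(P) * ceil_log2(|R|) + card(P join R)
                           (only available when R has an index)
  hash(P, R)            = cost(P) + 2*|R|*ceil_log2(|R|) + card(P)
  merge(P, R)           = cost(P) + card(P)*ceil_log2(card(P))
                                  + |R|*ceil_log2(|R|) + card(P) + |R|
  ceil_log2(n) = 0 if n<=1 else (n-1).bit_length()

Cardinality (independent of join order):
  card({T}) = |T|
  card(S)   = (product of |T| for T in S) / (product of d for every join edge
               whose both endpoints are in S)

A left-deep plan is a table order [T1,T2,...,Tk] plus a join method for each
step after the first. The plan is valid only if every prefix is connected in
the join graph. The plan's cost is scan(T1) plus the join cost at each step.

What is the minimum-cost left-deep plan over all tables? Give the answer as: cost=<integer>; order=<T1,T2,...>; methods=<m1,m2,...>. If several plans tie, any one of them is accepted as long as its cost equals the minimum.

Selinger DP (subsets sized 1..n):
  {B}: scan cost=50, card=50
  {C}: scan cost=50, card=50
  {A}: scan cost=50, card=50
  {D}: scan cost=120, card=120
  {BC}: card=100; try (B,nl_idx)→450, (C,hash)→700, (B,hash)→700, (C,merge)→750, (B,merge)→750, (C,nl)→2550 …(+1); best=450 via (B,nl_idx)
  {AB}: card=250; try (B,nl_idx)→600, (B,hash)→700, (A,hash)→700, (B,merge)→750, (A,merge)→750, (B,nl)→2550 …(+1); best=600 via (B,nl_idx)
  {BD}: card=120; try (B,hash)→840, (B,nl_idx)→960, (D,merge)→1360, (B,merge)→1430, (D,hash)→1780, (D,nl)→6050 …(+1); best=840 via (B,hash)
  {ABC}: card=500; try (A,hash)→1150, (C,hash)→1450, (A,merge)→1600, (C,merge)→3200, (A,nl)→5450, (C,nl)→13100; best=1150 via (A,hash)
  {BCD}: card=240; try (C,hash)→1560, (C,merge)→2150, (D,merge)→2210, (D,hash)→2230, (C,nl)→6840, (D,nl)→12450; best=1560 via (C,hash)
  {ABD}: card=600; try (A,hash)→1560, (A,merge)→2150, (D,hash)→2530, (D,merge)→3810, (A,nl)→6840, (D,nl)→30600; best=1560 via (A,hash)
  {ABCD}: card=1200; try (A,hash)→2400, (C,hash)→2760, (D,hash)→3330, (A,merge)→4070, (D,merge)→7110, (C,merge)→8510 …(+3); best=2400 via (A,hash)

cost=2400; order=D,B,C,A; methods=hash,hash,hash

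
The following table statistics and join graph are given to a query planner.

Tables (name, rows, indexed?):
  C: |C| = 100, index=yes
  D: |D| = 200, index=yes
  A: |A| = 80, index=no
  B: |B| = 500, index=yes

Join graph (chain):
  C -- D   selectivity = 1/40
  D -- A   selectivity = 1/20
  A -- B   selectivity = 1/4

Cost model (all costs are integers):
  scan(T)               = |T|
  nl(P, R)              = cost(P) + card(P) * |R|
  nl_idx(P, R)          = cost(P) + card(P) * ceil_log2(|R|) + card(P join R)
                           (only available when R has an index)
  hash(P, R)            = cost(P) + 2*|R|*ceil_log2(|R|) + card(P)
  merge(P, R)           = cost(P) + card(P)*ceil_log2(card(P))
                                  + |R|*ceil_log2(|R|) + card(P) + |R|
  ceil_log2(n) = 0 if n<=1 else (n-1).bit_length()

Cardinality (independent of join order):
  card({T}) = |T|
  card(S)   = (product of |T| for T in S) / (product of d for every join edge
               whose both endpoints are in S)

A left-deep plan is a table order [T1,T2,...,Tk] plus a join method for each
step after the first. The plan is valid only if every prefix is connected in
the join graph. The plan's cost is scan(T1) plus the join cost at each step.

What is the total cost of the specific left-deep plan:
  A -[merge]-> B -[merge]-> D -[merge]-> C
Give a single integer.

step 1: scan A: cost=80, card=80
step 2: join B via merge
    card(P join B) = 80*500/(4) = 10000
    cost = 80 + 80*7 + 500*9 + 80 + 500 = 5720
step 3: join D via merge
    card(P join D) = 10000*200/(20) = 100000
    cost = 5720 + 10000*14 + 200*8 + 10000 + 200 = 157520
step 4: join C via merge
    card(P join C) = 100000*100/(40) = 250000
    cost = 157520 + 100000*17 + 100*7 + 100000 + 100 = 1958320

1958320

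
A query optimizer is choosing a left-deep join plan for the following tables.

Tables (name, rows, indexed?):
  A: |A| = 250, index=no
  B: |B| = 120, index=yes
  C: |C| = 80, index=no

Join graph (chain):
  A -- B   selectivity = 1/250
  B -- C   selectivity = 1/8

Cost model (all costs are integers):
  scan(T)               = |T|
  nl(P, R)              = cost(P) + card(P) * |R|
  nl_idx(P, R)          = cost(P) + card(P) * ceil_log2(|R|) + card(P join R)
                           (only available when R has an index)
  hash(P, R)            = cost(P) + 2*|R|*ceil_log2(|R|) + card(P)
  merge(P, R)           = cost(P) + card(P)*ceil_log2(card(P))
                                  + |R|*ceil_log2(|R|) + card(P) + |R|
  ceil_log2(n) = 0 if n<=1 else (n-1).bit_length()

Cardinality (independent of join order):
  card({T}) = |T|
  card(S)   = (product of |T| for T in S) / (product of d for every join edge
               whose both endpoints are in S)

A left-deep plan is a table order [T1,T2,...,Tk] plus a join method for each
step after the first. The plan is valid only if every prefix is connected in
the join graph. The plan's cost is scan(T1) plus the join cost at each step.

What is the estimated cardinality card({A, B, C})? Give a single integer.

1200

Tables in S: A(250), B(120), C(80)
Edges inside S: A-B(d=250), B-C(d=8)
numerator = 250 * 120 * 80 = 2400000
denominator = 250 * 8 = 2000
card(S) = 2400000 / 2000 = 1200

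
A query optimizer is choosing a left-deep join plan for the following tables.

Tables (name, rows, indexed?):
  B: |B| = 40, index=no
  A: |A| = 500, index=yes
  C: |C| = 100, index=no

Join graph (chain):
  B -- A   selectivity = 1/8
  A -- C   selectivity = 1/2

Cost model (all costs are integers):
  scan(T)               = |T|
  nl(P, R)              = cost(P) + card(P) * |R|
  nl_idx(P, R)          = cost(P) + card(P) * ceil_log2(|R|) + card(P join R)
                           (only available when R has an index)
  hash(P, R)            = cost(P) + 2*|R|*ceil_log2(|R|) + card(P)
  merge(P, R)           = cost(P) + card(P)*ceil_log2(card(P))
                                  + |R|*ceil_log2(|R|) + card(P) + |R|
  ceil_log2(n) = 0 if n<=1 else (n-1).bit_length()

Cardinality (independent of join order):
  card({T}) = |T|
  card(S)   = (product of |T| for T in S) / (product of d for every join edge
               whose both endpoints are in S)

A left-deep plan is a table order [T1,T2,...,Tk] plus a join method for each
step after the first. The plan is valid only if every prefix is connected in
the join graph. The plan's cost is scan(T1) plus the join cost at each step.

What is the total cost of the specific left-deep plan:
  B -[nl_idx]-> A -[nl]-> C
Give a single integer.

step 1: scan B: cost=40, card=40
step 2: join A via nl_idx
    card(P join A) = 40*500/(8) = 2500
    cost = 40 + 40*9 + 2500 = 2900
step 3: join C via nl
    card(P join C) = 2500*100/(2) = 125000
    cost = 2900 + 2500*100 = 252900

252900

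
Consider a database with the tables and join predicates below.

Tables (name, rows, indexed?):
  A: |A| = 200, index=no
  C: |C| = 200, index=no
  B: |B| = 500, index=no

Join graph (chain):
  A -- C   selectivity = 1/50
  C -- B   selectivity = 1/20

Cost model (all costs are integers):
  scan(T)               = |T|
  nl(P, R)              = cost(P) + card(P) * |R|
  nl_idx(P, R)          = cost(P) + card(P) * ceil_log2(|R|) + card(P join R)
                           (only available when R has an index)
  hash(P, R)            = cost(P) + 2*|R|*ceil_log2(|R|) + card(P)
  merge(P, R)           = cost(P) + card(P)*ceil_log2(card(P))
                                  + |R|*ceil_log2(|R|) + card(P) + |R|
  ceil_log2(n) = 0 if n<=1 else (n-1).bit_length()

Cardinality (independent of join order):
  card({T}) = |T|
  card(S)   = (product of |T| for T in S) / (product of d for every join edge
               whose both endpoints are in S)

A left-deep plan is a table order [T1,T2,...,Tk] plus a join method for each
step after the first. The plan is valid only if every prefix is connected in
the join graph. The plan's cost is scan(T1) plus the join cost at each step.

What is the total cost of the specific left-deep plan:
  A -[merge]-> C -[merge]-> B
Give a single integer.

17600

step 1: scan A: cost=200, card=200
step 2: join C via merge
    card(P join C) = 200*200/(50) = 800
    cost = 200 + 200*8 + 200*8 + 200 + 200 = 3800
step 3: join B via merge
    card(P join B) = 800*500/(20) = 20000
    cost = 3800 + 800*10 + 500*9 + 800 + 500 = 17600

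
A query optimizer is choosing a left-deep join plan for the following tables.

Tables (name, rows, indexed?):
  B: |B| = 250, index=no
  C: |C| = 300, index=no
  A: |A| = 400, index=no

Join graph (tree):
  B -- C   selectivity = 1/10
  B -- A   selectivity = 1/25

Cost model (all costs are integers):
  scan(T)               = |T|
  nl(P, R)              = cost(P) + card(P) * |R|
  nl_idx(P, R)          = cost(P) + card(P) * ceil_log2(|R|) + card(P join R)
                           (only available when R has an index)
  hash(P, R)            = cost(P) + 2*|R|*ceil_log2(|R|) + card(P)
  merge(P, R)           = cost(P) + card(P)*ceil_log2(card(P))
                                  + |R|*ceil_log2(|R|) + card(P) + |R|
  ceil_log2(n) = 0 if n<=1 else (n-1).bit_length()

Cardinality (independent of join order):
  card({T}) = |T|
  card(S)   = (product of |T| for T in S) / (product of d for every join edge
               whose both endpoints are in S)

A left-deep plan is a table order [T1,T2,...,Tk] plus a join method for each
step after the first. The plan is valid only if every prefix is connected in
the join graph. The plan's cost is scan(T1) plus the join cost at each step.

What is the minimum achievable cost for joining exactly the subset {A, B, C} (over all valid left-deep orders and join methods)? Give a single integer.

14200

Selinger DP over subsets of {A,B,C}:
  {B}: scan cost=250, card=250
  {C}: scan cost=300, card=300
  {A}: scan cost=400, card=400
  {BC}: card=7500; try (B,hash)→4600, (C,merge)→5500, (B,merge)→5550, (C,hash)→5900, (C,nl)→75250, (B,nl)→75300; best=4600 via (B,hash)
  {AB}: card=4000; try (B,hash)→4800, (A,merge)→6500, (B,merge)→6650, (A,hash)→7700, (A,nl)→100250, (B,nl)→100400; best=4800 via (B,hash)
  {ABC}: card=120000; try (C,hash)→14200, (A,hash)→19300, (C,merge)→59800, (A,merge)→113600, (C,nl)→1204800, (A,nl)→3004600; best=14200 via (C,hash)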